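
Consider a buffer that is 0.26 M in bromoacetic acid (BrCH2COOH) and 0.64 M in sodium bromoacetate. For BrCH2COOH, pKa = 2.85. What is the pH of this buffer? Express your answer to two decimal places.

pH = pKa + log([A⁻]/[HA]) = 2.85 + log(0.64/0.26)
pH = 2.85 + (+0.391) = 3.24

pH = 3.24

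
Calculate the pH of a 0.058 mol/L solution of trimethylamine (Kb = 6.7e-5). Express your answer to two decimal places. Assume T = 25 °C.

pH = 11.29

(CH3)3N + H2O ⇌ (CH3)3NH+ + OH-
Let x = [OH-] at equilibrium. Kb = x²/(0.058 − x).
Since Kb ≪ C₀, x ≈ √(Kb·C₀) = 1.97 × 10^-3 M.
Check: 3.4% ionized — well under 5%, approximation valid.
pOH = −log(1.97 × 10^-3) = 2.71; pH = 14.00 − 2.71 = 11.29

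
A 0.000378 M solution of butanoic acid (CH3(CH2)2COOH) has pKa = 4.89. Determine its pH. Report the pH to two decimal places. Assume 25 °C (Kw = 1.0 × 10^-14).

pH = 4.20

CH3(CH2)2COOH ⇌ CH3(CH2)2COO- + H+
Ka = 10^(−4.89) = 1.29 × 10^-5
From the ICE table, Ka = x²/(0.000378 − x) = 1.29 × 10^-5.
The 5% rule fails; solving x² + Ka·x − Ka·C₀ = 0 exactly:
x = [−1.29e-05 + √(1.29e-05² + 1.95e-08)]/2 = 6.37 × 10^-5 M
pH = −log[H+] = −log(6.37 × 10^-5) = 4.20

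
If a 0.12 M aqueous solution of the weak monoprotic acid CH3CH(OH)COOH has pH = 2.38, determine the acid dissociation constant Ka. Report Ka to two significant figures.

Ka = 1.5 × 10^-4

[H+] = 10^(-2.38) = 4.17 × 10^-3 M
At equilibrium [HA] = 0.12 − 4.17 × 10^-3 = 1.16 × 10^-1 M
Ka = [H+][A-]/[HA] = (4.17 × 10^-3)² / 1.16 × 10^-1 = 1.5 × 10^-4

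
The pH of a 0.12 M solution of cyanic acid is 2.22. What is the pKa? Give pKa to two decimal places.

pKa = 3.50

[H+] = 10^(-2.22) = 6.03 × 10^-3 M
At equilibrium [HA] = 0.12 − 6.03 × 10^-3 = 1.14 × 10^-1 M
Ka = [H+][A-]/[HA] = (6.03 × 10^-3)² / 1.14 × 10^-1 = 3.19 × 10^-4
pKa = -log(3.19 × 10^-4) = 3.50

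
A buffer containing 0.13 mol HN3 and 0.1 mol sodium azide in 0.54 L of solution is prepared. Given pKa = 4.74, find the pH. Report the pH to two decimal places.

pH = 4.63

pH = pKa + log([A⁻]/[HA]) = 4.74 + log(0.1/0.13)
pH = 4.74 + (-0.114) = 4.63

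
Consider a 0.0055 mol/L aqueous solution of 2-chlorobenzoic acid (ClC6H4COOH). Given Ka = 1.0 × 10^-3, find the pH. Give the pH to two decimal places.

ClC6H4COOH ⇌ ClC6H4COO- + H+
From the ICE table, Ka = x²/(0.0055 − x) = 1.0 × 10^-3.
x is not negligible relative to C₀; solve x² + 0.001·x − 5.5e-06 = 0.
x = [−0.001 + √(0.001² + 2.2e-05)]/2 = 1.90 × 10^-3 M
pH = −log(1.90 × 10^-3) = 2.72

pH = 2.72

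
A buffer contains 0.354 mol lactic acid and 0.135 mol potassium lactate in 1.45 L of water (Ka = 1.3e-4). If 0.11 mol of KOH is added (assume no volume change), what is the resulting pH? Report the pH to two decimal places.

pH = 3.89

OH- converts CH3CH(OH)COOH to CH3CH(OH)COO-: CH3CH(OH)COOH → 0.244 mol, CH3CH(OH)COO- → 0.245 mol.
pKa = −log(1.3 × 10^-4) = 3.886
pH = pKa + log([A⁻]/[HA]) = 3.886 + log(0.245/0.244) = 3.886 +0.002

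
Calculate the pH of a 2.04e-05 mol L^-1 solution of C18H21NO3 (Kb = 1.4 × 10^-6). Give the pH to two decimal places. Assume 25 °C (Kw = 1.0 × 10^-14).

C18H21NO3 + H2O ⇌ C18H22NO3+ + OH-
From the ICE table, Kb = [OH-]²/(2.04e-05 − [OH-]) = 1.4 × 10^-6.
[OH-] is not negligible relative to C₀; solve [OH-]² + 1.4e-06·[OH-] − 2.86e-11 = 0.
[OH-] = (−Kb + √(Kb² + 4·Kb·C₀))/2 = 4.69 × 10^-6 M
pOH = 5.33, so pH = 14.00 − pOH = 8.67

pH = 8.67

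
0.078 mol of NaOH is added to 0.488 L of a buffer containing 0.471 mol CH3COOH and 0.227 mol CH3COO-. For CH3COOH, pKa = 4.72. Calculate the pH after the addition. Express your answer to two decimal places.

After neutralization: n(CH3COOH) = 0.393 mol, n(CH3COO-) = 0.305 mol.
pH = pKa + log([A⁻]/[HA]) = 4.72 + log(0.305/0.393) = 4.72 -0.110

pH = 4.61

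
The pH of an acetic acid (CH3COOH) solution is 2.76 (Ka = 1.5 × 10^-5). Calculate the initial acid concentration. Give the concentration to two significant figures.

C₀ = 2.0 × 10^-1 M

[H+] = 10^(-2.76) = 1.74 × 10^-3 M = x
Ka = x²/(C₀ − x) ⇒ C₀ = x + x²/Ka
C₀ = 1.74 × 10^-3 + (1.74 × 10^-3)²/(1.5 × 10^-5) = 2.04 × 10^-1 M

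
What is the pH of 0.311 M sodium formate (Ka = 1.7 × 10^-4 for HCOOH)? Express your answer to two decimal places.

HCOO- is the conjugate base of the weak acid HCOOH.
Kb = Kw/Ka = 1.0×10^-14 / 1.7 × 10^-4 = 5.88 × 10^-11
Kb = [OH-]²/(0.311 − [OH-]) = 5.88 × 10^-11
Since Kb ≪ C₀, [OH-] ≈ √(Kb·C₀) = 4.28 × 10^-6 M.
([OH-]/C₀ = 0.0014% < 5%, so the approximation holds.)
pOH = 5.37, so pH = 14.00 − pOH = 8.63

pH = 8.63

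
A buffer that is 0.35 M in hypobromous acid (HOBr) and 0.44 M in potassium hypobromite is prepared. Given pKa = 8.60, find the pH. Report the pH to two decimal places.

Using pH = pKa + log([base]/[acid]) with [base]/[acid] = 0.44/0.35:
pH = 8.60 + (+0.099) = 8.70

pH = 8.70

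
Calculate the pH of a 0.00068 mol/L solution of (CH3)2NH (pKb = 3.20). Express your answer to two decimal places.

pH = 10.61

(CH3)2NH + H2O ⇌ (CH3)2NH2+ + OH-
Kb = 10^(−3.20) = 6.31 × 10^-4
Kb = [OH-]²/(0.00068 − [OH-]) = 6.31 × 10^-4
The 5% rule fails; solving [OH-]² + Kb·[OH-] − Kb·C₀ = 0 exactly:
[OH-] = (−Kb + √(Kb² + 4·Kb·C₀))/2 = 4.12 × 10^-4 M
pOH = −log(4.12 × 10^-4) = 3.39; pH = 14.00 − 3.39 = 10.61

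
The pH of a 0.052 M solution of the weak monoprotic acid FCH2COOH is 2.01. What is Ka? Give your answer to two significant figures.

Ka = 2.3 × 10^-3

[H+] = 10^(-2.01) = 9.77 × 10^-3 M
At equilibrium [HA] = 0.052 − 9.77 × 10^-3 = 4.22 × 10^-2 M
Ka = [H+][A-]/[HA] = (9.77 × 10^-3)² / 4.22 × 10^-2 = 2.3 × 10^-3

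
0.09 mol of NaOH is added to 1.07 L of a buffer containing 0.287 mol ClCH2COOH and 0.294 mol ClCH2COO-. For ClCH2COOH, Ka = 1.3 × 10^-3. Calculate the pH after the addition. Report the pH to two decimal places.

After neutralization: n(ClCH2COOH) = 0.197 mol, n(ClCH2COO-) = 0.384 mol.
pKa = −log(1.3 × 10^-3) = 2.886
pH = pKa + log([A⁻]/[HA]) = 2.886 + log(0.384/0.197) = 2.886 +0.290

pH = 3.18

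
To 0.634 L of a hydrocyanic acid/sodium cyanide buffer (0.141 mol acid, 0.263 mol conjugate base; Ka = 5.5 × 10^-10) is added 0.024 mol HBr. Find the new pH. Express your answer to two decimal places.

Added H+ converts CN- to HCN: HCN → 0.165 mol, CN- → 0.239 mol.
pKa = −log(5.5 × 10^-10) = 9.260
Henderson–Hasselbalch with mole ratio 0.239/0.165: pH = 9.260 + (+0.161)

pH = 9.42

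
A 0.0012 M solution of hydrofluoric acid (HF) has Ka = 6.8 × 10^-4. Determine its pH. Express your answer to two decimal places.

pH = 3.20

HF ⇌ F- + H+
From the ICE table, Ka = [H+]²/(0.0012 − [H+]) = 6.8 × 10^-4.
Here C₀/Ka ≈ 1.76, so the small-[H+] approximation fails. Use the quadratic:
[H+] = (−Ka + √(Ka² + 4·Ka·C₀))/2 = 6.25 × 10^-4 M
pH = −log[H+] = −log(6.25 × 10^-4) = 3.20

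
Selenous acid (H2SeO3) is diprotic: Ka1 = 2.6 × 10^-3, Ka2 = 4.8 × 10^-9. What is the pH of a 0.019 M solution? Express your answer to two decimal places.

pH = 2.23

Since Ka1 ≫ Ka2, the first ionization dominates [H+].
Ka1 = x²/(0.019 − x) = 2.6 × 10^-3
Solving the quadratic: x = (−Ka1 + √(Ka1² + 4·Ka1·C₀))/2 = 5.85 × 10^-3 M
pH = −log(5.85 × 10^-3) = 2.23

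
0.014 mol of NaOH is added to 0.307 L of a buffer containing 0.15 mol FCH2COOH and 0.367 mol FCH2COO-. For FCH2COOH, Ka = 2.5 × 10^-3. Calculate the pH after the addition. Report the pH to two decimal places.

After neutralization: n(FCH2COOH) = 0.136 mol, n(FCH2COO-) = 0.381 mol.
pKa = −log(2.5 × 10^-3) = 2.602
pH = pKa + log(n_FCH2COO-/n_FCH2COOH) = 2.602 + log(0.381/0.136) = 2.602 + (+0.447)

pH = 3.05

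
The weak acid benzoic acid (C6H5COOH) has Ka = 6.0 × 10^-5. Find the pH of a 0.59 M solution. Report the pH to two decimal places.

C6H5COOH ⇌ C6H5COO- + H+
From the ICE table, Ka = [H+]²/(0.59 − [H+]) = 6.0 × 10^-5.
Assume [H+] ≪ 0.59: [H+] ≈ √(6.0 × 10^-5 × 0.59) = 5.95 × 10^-3 M
pH = −log[H+] = −log(5.95 × 10^-3) = 2.23

pH = 2.23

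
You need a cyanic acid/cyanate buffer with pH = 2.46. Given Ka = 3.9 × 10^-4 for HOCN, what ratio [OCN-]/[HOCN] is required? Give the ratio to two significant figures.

pKa = -log(3.9 × 10^-4) = 3.409
pH = pKa + log(r) ⇒ log(r) = 2.46 − 3.409 = -0.949
r = [OCN-]/[HOCN] = 10^(-0.949) = 0.112

ratio = 0.11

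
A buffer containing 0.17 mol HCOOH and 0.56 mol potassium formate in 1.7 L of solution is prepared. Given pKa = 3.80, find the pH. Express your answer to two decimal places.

pH = 4.32

Using pH = pKa + log([base]/[acid]) with [base]/[acid] = 0.56/0.17:
pH = 3.80 + (+0.518) = 4.32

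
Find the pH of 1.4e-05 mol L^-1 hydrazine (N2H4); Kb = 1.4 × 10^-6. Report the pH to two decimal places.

pH = 8.58

N2H4 + H2O ⇌ N2H5+ + OH-
Kb = [OH-]²/(1.4e-05 − [OH-]) = 1.4 × 10^-6
The 5% rule fails; solving [OH-]² + Kb·[OH-] − Kb·C₀ = 0 exactly:
[OH-] = [−1.4e-06 + √(1.4e-06² + 7.84e-11)]/2 = 3.78 × 10^-6 M
pOH = −log(3.78 × 10^-6) = 5.42; pH = 14.00 − 5.42 = 8.58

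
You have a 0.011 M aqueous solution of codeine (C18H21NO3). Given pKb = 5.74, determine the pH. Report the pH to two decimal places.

pH = 10.15

C18H21NO3 + H2O ⇌ C18H22NO3+ + OH-
Kb = 10^(−5.74) = 1.82 × 10^-6
Kb = [OH-]²/(0.011 − [OH-]) = 1.82 × 10^-6
Since Kb ≪ C₀, [OH-] ≈ √(Kb·C₀) = 1.41 × 10^-4 M.
pOH = 3.85, so pH = 14.00 − pOH = 10.15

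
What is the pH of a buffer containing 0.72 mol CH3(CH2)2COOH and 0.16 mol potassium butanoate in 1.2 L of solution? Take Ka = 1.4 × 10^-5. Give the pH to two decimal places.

pH = 4.20

pKa = −log(1.4 × 10^-5) = 4.854
Using pH = pKa + log([base]/[acid]) with [base]/[acid] = 0.16/0.72:
pH = 4.854 + (-0.653) = 4.20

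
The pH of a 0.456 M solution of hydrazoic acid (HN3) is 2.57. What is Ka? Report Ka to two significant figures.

Ka = 1.6 × 10^-5

[H+] = 10^(-2.57) = 2.69 × 10^-3 M
At equilibrium [HA] = 0.456 − 2.69 × 10^-3 = 4.53 × 10^-1 M
Ka = [H+][A-]/[HA] = (2.69 × 10^-3)² / 4.53 × 10^-1 = 1.6 × 10^-5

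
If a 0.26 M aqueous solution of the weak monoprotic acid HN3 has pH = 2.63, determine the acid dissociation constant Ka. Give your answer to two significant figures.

Ka = 2.1 × 10^-5

[H+] = 10^(-2.63) = 2.34 × 10^-3 M
At equilibrium [HA] = 0.26 − 2.34 × 10^-3 = 2.58 × 10^-1 M
Ka = [H+][A-]/[HA] = (2.34 × 10^-3)² / 2.58 × 10^-1 = 2.1 × 10^-5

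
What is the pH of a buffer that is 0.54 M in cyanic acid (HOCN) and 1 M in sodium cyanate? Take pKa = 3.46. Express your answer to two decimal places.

pH = pKa + log([A⁻]/[HA]) = 3.46 + log(1/0.54)
pH = 3.46 + (+0.268) = 3.73

pH = 3.73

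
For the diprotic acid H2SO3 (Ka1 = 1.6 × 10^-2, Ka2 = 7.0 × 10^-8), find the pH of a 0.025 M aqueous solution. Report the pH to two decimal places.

Since Ka1 ≫ Ka2, the first ionization dominates [H+].
Ka1 = x²/(0.025 − x) = 1.6 × 10^-2
Solving the quadratic: x = (−Ka1 + √(Ka1² + 4·Ka1·C₀))/2 = 1.35 × 10^-2 M
pH = −log(1.35 × 10^-2) = 1.87

pH = 1.87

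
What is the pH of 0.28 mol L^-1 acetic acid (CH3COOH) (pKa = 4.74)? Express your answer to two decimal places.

CH3COOH ⇌ CH3COO- + H+
Ka = 10^(−4.74) = 1.82 × 10^-5
Ka = [H+]²/(0.28 − [H+]) = 1.82 × 10^-5
Since Ka ≪ C₀, [H+] ≈ √(Ka·C₀) = 2.26 × 10^-3 M.
Check: 0.81% ionized — well under 5%, approximation valid.
pH = −log(2.26 × 10^-3) = 2.65

pH = 2.65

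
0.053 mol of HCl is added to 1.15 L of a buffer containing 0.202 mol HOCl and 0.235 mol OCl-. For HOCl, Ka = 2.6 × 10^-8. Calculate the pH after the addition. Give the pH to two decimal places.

After neutralization: n(HOCl) = 0.255 mol, n(OCl-) = 0.182 mol.
pKa = −log(2.6 × 10^-8) = 7.585
pH = pKa + log(n_OCl-/n_HOCl) = 7.585 + log(0.182/0.255) = 7.585 + (-0.146)

pH = 7.44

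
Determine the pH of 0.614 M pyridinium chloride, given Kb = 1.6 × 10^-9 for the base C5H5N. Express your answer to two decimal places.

pH = 2.71

C5H5NH+ is the conjugate acid of the weak base C5H5N.
Ka = Kw/Kb = 1.0×10^-14 / 1.6 × 10^-9 = 6.25 × 10^-6
From the ICE table, Ka = [H+]²/(0.614 − [H+]) = 6.25 × 10^-6.
Since Ka ≪ C₀, [H+] ≈ √(Ka·C₀) = 1.96 × 10^-3 M.
Check: 0.32% ionized — well under 5%, approximation valid.
pH = −log[H+] = −log(1.96 × 10^-3) = 2.71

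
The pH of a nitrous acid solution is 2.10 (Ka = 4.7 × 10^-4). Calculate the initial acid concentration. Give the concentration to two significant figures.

C₀ = 1.4 × 10^-1 M

[H+] = 10^(-2.10) = 7.94 × 10^-3 M = x
Ka = x²/(C₀ − x) ⇒ C₀ = x + x²/Ka
C₀ = 7.94 × 10^-3 + (7.94 × 10^-3)²/(4.7 × 10^-4) = 1.42 × 10^-1 M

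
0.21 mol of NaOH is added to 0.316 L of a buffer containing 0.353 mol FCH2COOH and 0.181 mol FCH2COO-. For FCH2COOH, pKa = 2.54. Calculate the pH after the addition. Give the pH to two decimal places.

pH = 2.98

After neutralization: n(FCH2COOH) = 0.143 mol, n(FCH2COO-) = 0.391 mol.
Henderson–Hasselbalch with mole ratio 0.391/0.143: pH = 2.54 + (+0.437)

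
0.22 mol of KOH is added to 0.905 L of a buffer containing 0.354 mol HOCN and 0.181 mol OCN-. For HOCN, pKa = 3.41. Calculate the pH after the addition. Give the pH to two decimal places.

After neutralization: n(HOCN) = 0.134 mol, n(OCN-) = 0.401 mol.
Henderson–Hasselbalch with mole ratio 0.401/0.134: pH = 3.41 + (+0.476)

pH = 3.89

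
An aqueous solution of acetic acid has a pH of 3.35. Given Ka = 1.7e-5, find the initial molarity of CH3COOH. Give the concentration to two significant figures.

C₀ = 1.2 × 10^-2 M

[H+] = 10^(-3.35) = 4.47 × 10^-4 M = x
Ka = x²/(C₀ − x) ⇒ C₀ = x + x²/Ka
C₀ = 4.47 × 10^-4 + (4.47 × 10^-4)²/(1.7 × 10^-5) = 1.22 × 10^-2 M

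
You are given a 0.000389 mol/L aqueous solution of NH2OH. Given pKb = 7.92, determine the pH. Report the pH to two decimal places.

NH2OH + H2O ⇌ NH3OH+ + OH-
Kb = 10^(−7.92) = 1.20 × 10^-8
Kb = x²/(0.000389 − x) = 1.20 × 10^-8
Since Kb ≪ C₀, x ≈ √(Kb·C₀) = 2.16 × 10^-6 M.
pOH = −log(2.16 × 10^-6) = 5.67; pH = 14.00 − 5.67 = 8.33

pH = 8.33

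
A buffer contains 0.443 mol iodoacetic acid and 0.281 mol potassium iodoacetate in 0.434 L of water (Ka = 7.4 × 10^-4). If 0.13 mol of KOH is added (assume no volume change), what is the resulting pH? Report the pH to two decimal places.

OH- converts ICH2COOH to ICH2COO-: ICH2COOH → 0.313 mol, ICH2COO- → 0.411 mol.
pKa = −log(7.4 × 10^-4) = 3.131
Henderson–Hasselbalch with mole ratio 0.411/0.313: pH = 3.131 + (+0.118)

pH = 3.25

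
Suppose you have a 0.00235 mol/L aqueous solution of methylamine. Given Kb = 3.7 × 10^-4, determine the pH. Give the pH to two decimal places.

CH3NH2 + H2O ⇌ CH3NH3+ + OH-
From the ICE table, Kb = x²/(0.00235 − x) = 3.7 × 10^-4.
The 5% rule fails; solving x² + Kb·x − Kb·C₀ = 0 exactly:
x = [−0.00037 + √(0.00037² + 3.48e-06)]/2 = 7.66 × 10^-4 M
pOH = −log(7.66 × 10^-4) = 3.12; pH = 14.00 − 3.12 = 10.88

pH = 10.88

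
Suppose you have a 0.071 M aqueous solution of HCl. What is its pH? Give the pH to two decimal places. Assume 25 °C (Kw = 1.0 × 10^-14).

pH = 1.15

HCl is a strong acid and dissociates completely, so [H+] = 0.071 M.
pH = -log(0.071) = 1.15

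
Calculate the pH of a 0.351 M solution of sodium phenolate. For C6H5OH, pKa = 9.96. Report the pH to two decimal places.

pH = 11.75

C6H5O- is the conjugate base of the weak acid C6H5OH.
Ka = 10^(−9.96) = 1.10 × 10^-10
Kb = Kw/Ka = 1.0×10^-14 / 1.10 × 10^-10 = 9.09 × 10^-5
Let x = [OH-] at equilibrium. Kb = x²/(0.351 − x).
Assume x ≪ 0.351: x ≈ √(9.09 × 10^-5 × 0.351) = 5.65 × 10^-3 M
(x/C₀ = 1.6% < 5%, so the approximation holds.)
pOH = −log(5.65 × 10^-3) = 2.25; pH = 14.00 − 2.25 = 11.75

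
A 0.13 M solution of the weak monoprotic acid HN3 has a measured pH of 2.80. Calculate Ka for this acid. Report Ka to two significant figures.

Ka = 2.0 × 10^-5

[H+] = 10^(-2.80) = 1.58 × 10^-3 M
At equilibrium [HA] = 0.13 − 1.58 × 10^-3 = 1.28 × 10^-1 M
Ka = [H+][A-]/[HA] = (1.58 × 10^-3)² / 1.28 × 10^-1 = 2.0 × 10^-5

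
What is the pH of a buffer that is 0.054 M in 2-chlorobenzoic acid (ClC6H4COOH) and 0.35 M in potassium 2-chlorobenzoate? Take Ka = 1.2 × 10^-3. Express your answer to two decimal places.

pKa = −log(1.2 × 10^-3) = 2.921
Using pH = pKa + log([base]/[acid]) with [base]/[acid] = 0.35/0.054:
pH = 2.921 + (+0.812) = 3.73

pH = 3.73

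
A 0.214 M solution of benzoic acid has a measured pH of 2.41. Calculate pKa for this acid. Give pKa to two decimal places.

pKa = 4.14

[H+] = 10^(-2.41) = 3.89 × 10^-3 M
At equilibrium [HA] = 0.214 − 3.89 × 10^-3 = 2.10 × 10^-1 M
Ka = [H+][A-]/[HA] = (3.89 × 10^-3)² / 2.10 × 10^-1 = 7.21 × 10^-5
pKa = -log(7.21 × 10^-5) = 4.14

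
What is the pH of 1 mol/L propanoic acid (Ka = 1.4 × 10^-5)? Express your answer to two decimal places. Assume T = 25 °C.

CH3CH2COOH ⇌ CH3CH2COO- + H+
Ka = [H+]²/(1 − [H+]) = 1.4 × 10^-5
Neglecting [H+] in the denominator: [H+] = √(1.4 × 10^-5 × 1) = 3.74 × 10^-3 M
Check: 0.37% ionized — well under 5%, approximation valid.
pH = −log[H+] = −log(3.74 × 10^-3) = 2.43

pH = 2.43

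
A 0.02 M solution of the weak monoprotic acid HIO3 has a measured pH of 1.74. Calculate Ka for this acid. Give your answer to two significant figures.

Ka = 1.8 × 10^-1

[H+] = 10^(-1.74) = 1.82 × 10^-2 M
At equilibrium [HA] = 0.02 − 1.82 × 10^-2 = 1.80 × 10^-3 M
Ka = [H+][A-]/[HA] = (1.82 × 10^-2)² / 1.80 × 10^-3 = 1.8 × 10^-1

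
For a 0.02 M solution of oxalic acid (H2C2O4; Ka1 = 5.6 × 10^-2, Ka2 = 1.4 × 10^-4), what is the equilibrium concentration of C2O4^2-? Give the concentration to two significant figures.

1.4 × 10^-4 M

First ionization gives [H+] ≈ [HC2O4-] = 1.56 × 10^-2 M.
Second step: Ka2 = [H+][C2O4^2-]/[HC2O4-] ≈ [C2O4^2-] (since [H+] ≈ [HC2O4-]).
So [C2O4^2-] ≈ Ka2.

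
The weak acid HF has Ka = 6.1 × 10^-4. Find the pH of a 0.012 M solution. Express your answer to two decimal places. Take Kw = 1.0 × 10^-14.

pH = 2.62

HF ⇌ F- + H+
From the ICE table, Ka = [H+]²/(0.012 − [H+]) = 6.1 × 10^-4.
The 5% rule fails; solving [H+]² + Ka·[H+] − Ka·C₀ = 0 exactly:
[H+] = [−0.00061 + √(0.00061² + 2.93e-05)]/2 = 2.42 × 10^-3 M
pH = −log[H+] = −log(2.42 × 10^-3) = 2.62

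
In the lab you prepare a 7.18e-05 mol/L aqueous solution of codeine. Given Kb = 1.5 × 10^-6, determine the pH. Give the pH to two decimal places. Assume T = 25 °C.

C18H21NO3 + H2O ⇌ C18H22NO3+ + OH-
From the ICE table, Kb = [OH-]²/(7.18e-05 − [OH-]) = 1.5 × 10^-6.
Here C₀/Kb ≈ 47.9, so the small-[OH-] approximation fails. Use the quadratic:
[OH-] = (−Kb + √(Kb² + 4·Kb·C₀))/2 = 9.65 × 10^-6 M
pOH = 5.02, so pH = 14.00 − pOH = 8.98

pH = 8.98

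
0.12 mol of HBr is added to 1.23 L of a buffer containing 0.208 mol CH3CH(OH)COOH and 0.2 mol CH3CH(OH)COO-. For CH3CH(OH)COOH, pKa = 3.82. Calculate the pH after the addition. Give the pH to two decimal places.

Added H+ converts CH3CH(OH)COO- to CH3CH(OH)COOH: CH3CH(OH)COOH → 0.328 mol, CH3CH(OH)COO- → 0.08 mol.
pH = pKa + log(n_CH3CH(OH)COO-/n_CH3CH(OH)COOH) = 3.82 + log(0.08/0.328) = 3.82 + (-0.613)

pH = 3.21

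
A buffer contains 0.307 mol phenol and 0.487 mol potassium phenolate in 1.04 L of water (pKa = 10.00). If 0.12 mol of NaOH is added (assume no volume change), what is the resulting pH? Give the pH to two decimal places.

pH = 10.51

After neutralization: n(C6H5OH) = 0.187 mol, n(C6H5O-) = 0.607 mol.
pH = pKa + log([A⁻]/[HA]) = 10.00 + log(0.607/0.187) = 10.00 +0.511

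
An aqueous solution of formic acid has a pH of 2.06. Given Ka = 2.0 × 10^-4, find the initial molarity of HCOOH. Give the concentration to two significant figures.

[H+] = 10^(-2.06) = 8.71 × 10^-3 M = x
Ka = x²/(C₀ − x) ⇒ C₀ = x + x²/Ka
C₀ = 8.71 × 10^-3 + (8.71 × 10^-3)²/(2.0 × 10^-4) = 3.88 × 10^-1 M

C₀ = 3.9 × 10^-1 M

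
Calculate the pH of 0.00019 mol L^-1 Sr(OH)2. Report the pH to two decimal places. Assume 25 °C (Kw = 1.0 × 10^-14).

pH = 10.58

Sr(OH)2 is a strong base (each formula unit releases 2 OH-); [OH-] = 0.00038 M.
pOH = -log(0.00038) = 3.42
pH = 14.00 - 3.42 = 10.58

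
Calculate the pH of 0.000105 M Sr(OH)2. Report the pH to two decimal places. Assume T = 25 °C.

Sr(OH)2 is a strong base (each formula unit releases 2 OH-); [OH-] = 0.00021 M.
pOH = -log(0.00021) = 3.68
pH = 14.00 - 3.68 = 10.32

pH = 10.32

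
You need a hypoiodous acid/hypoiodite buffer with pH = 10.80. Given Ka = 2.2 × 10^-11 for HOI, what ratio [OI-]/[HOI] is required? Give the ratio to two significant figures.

pKa = -log(2.2 × 10^-11) = 10.658
pH = pKa + log(r) ⇒ log(r) = 10.80 − 10.658 = +0.142
r = [OI-]/[HOI] = 10^(+0.142) = 1.39

ratio = 1.4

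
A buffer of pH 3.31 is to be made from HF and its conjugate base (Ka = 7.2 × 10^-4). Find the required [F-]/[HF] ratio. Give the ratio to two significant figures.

pKa = -log(7.2 × 10^-4) = 3.143
pH = pKa + log(r) ⇒ log(r) = 3.31 − 3.143 = +0.167
r = [F-]/[HF] = 10^(+0.167) = 1.47

ratio = 1.5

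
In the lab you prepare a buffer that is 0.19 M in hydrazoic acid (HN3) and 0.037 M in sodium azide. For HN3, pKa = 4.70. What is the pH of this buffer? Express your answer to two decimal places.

pH = 3.99

Using pH = pKa + log([base]/[acid]) with [base]/[acid] = 0.037/0.19:
pH = 4.70 + (-0.711) = 3.99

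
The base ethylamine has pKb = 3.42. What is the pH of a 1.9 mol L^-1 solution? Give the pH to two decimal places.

pH = 12.43

C2H5NH2 + H2O ⇌ C2H5NH3+ + OH-
Kb = 10^(−3.42) = 3.80 × 10^-4
Kb = x²/(1.9 − x) = 3.80 × 10^-4
Assume x ≪ 1.9: x ≈ √(3.80 × 10^-4 × 1.9) = 2.69 × 10^-2 M
(x/C₀ = 1.4% < 5%, so the approximation holds.)
pOH = −log(2.69 × 10^-2) = 1.57; pH = 14.00 − 1.57 = 12.43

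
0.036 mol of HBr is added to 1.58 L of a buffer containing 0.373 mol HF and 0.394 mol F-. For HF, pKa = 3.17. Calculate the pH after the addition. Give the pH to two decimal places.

pH = 3.11

After neutralization: n(HF) = 0.409 mol, n(F-) = 0.358 mol.
pH = pKa + log(n_F-/n_HF) = 3.17 + log(0.358/0.409) = 3.17 + (-0.058)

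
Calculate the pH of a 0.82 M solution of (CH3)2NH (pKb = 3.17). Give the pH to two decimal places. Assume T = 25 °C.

(CH3)2NH + H2O ⇌ (CH3)2NH2+ + OH-
Kb = 10^(−3.17) = 6.76 × 10^-4
Let x = [OH-] at equilibrium. Kb = x²/(0.82 − x).
Neglecting x in the denominator: x = √(6.76 × 10^-4 × 0.82) = 2.35 × 10^-2 M
(x/C₀ = 2.9% < 5%, so the approximation holds.)
pOH = 1.63, so pH = 14.00 − pOH = 12.37

pH = 12.37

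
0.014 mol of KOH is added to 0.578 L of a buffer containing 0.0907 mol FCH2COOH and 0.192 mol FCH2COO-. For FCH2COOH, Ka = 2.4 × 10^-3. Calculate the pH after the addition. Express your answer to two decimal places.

pH = 3.05

After neutralization: n(FCH2COOH) = 0.0767 mol, n(FCH2COO-) = 0.206 mol.
pKa = −log(2.4 × 10^-3) = 2.620
Henderson–Hasselbalch with mole ratio 0.206/0.0767: pH = 2.620 + (+0.429)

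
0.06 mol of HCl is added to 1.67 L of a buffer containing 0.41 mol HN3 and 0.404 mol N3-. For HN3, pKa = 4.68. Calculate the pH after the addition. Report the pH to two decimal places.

pH = 4.54

After neutralization: n(HN3) = 0.47 mol, n(N3-) = 0.344 mol.
pH = pKa + log(n_N3-/n_HN3) = 4.68 + log(0.344/0.47) = 4.68 + (-0.136)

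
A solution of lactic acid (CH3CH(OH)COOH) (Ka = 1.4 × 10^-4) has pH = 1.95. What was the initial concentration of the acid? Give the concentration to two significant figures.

C₀ = 9.1 × 10^-1 M

[H+] = 10^(-1.95) = 1.12 × 10^-2 M = x
Ka = x²/(C₀ − x) ⇒ C₀ = x + x²/Ka
C₀ = 1.12 × 10^-2 + (1.12 × 10^-2)²/(1.4 × 10^-4) = 9.07 × 10^-1 M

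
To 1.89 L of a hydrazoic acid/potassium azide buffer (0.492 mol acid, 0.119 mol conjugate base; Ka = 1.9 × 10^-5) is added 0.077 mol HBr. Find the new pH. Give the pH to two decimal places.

pH = 3.59

Added H+ converts N3- to HN3: HN3 → 0.569 mol, N3- → 0.042 mol.
pKa = −log(1.9 × 10^-5) = 4.721
pH = pKa + log([A⁻]/[HA]) = 4.721 + log(0.042/0.569) = 4.721 -1.132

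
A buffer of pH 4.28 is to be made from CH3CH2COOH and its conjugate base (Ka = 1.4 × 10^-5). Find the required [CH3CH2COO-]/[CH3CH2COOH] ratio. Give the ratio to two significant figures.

ratio = 0.27

pKa = -log(1.4 × 10^-5) = 4.854
pH = pKa + log(r) ⇒ log(r) = 4.28 − 4.854 = -0.574
r = [CH3CH2COO-]/[CH3CH2COOH] = 10^(-0.574) = 0.267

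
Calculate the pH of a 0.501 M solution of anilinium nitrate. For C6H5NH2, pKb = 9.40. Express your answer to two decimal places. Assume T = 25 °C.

pH = 2.45

C6H5NH3+ is the conjugate acid of the weak base C6H5NH2.
Kb = 10^(−9.40) = 3.98 × 10^-10
Ka = Kw/Kb = 1.0×10^-14 / 3.98 × 10^-10 = 2.51 × 10^-5
Ka = [H+]²/(0.501 − [H+]) = 2.51 × 10^-5
Assume [H+] ≪ 0.501: [H+] ≈ √(2.51 × 10^-5 × 0.501) = 3.55 × 10^-3 M
pH = −log[H+] = −log(3.55 × 10^-3) = 2.45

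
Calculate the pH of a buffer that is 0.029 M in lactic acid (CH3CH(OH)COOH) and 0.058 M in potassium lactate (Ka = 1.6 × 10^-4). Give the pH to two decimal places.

pH = 4.10

pKa = −log(1.6 × 10^-4) = 3.796
Using pH = pKa + log([base]/[acid]) with [base]/[acid] = 0.058/0.029:
pH = 3.796 + (+0.301) = 4.10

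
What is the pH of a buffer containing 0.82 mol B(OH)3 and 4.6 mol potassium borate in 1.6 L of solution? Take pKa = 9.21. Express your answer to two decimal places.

pH = 9.96

Using pH = pKa + log([base]/[acid]) with [base]/[acid] = 4.6/0.82:
pH = 9.21 + (+0.749) = 9.96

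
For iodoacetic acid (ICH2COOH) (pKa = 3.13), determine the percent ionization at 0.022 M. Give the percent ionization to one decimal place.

ICH2COOH ⇌ ICH2COO- + H+; let x = [H+] at equilibrium.
Ka = 10^(−3.13) = 7.41 × 10^-4
Solve x² + 0.000741x − 1.63e-05 = 0 → x = 3.68 × 10^-3 M
Fraction ionized = 3.68 × 10^-3 / 0.022 = 0.1673 → 16.7%

16.7%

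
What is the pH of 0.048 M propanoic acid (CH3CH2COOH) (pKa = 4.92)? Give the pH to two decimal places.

pH = 3.12

CH3CH2COOH ⇌ CH3CH2COO- + H+
Ka = 10^(−4.92) = 1.20 × 10^-5
Ka = [H+]²/(0.048 − [H+]) = 1.20 × 10^-5
Since Ka ≪ C₀, [H+] ≈ √(Ka·C₀) = 7.59 × 10^-4 M.
Check: 1.6% ionized — well under 5%, approximation valid.
pH = −log(7.59 × 10^-4) = 3.12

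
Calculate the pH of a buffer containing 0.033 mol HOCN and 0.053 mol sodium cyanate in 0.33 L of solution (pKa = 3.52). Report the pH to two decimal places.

pH = 3.73

Using pH = pKa + log([base]/[acid]) with [base]/[acid] = 0.053/0.033:
pH = 3.52 + (+0.206) = 3.73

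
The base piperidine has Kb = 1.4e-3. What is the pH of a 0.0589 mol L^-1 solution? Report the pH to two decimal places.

C5H10NH + H2O ⇌ C5H10NH2+ + OH-
Kb = x²/(0.0589 − x) = 1.4 × 10^-3
x is not negligible relative to C₀; solve x² + 0.0014·x − 8.25e-05 = 0.
x = (−Kb + √(Kb² + 4·Kb·C₀))/2 = 8.41 × 10^-3 M
pOH = 2.08, so pH = 14.00 − pOH = 11.92

pH = 11.92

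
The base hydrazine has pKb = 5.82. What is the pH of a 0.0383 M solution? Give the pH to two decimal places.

N2H4 + H2O ⇌ N2H5+ + OH-
Kb = 10^(−5.82) = 1.51 × 10^-6
From the ICE table, Kb = [OH-]²/(0.0383 − [OH-]) = 1.51 × 10^-6.
Assume [OH-] ≪ 0.0383: [OH-] ≈ √(1.51 × 10^-6 × 0.0383) = 2.40 × 10^-4 M
([OH-]/C₀ = 0.63% < 5%, so the approximation holds.)
pOH = −log(2.40 × 10^-4) = 3.62; pH = 14.00 − 3.62 = 10.38

pH = 10.38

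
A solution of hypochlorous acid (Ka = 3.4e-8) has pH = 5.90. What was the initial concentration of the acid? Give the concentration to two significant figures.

[H+] = 10^(-5.90) = 1.26 × 10^-6 M = x
Ka = x²/(C₀ − x) ⇒ C₀ = x + x²/Ka
C₀ = 1.26 × 10^-6 + (1.26 × 10^-6)²/(3.4 × 10^-8) = 4.80 × 10^-5 M

C₀ = 4.8 × 10^-5 M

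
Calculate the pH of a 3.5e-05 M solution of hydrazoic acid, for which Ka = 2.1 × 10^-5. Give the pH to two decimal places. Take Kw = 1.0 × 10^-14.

HN3 ⇌ N3- + H+
From the ICE table, Ka = [H+]²/(3.5e-05 − [H+]) = 2.1 × 10^-5.
[H+] is not negligible relative to C₀; solve [H+]² + 2.1e-05·[H+] − 7.35e-10 = 0.
[H+] = (−Ka + √(Ka² + 4·Ka·C₀))/2 = 1.86 × 10^-5 M
pH = −log[H+] = −log(1.86 × 10^-5) = 4.73

pH = 4.73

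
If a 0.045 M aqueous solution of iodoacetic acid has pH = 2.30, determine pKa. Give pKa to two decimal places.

pKa = 3.20

[H+] = 10^(-2.30) = 5.01 × 10^-3 M
At equilibrium [HA] = 0.045 − 5.01 × 10^-3 = 4.00 × 10^-2 M
Ka = [H+][A-]/[HA] = (5.01 × 10^-3)² / 4.00 × 10^-2 = 6.28 × 10^-4
pKa = -log(6.28 × 10^-4) = 3.20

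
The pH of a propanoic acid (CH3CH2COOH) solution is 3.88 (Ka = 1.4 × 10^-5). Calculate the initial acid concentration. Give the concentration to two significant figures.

[H+] = 10^(-3.88) = 1.32 × 10^-4 M = x
Ka = x²/(C₀ − x) ⇒ C₀ = x + x²/Ka
C₀ = 1.32 × 10^-4 + (1.32 × 10^-4)²/(1.4 × 10^-5) = 1.38 × 10^-3 M

C₀ = 1.4 × 10^-3 M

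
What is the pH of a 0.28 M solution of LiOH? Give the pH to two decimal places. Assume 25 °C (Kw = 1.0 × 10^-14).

LiOH is a strong base; [OH-] = 0.28 M.
pOH = -log(0.28) = 0.55
pH = 14.00 - 0.55 = 13.45

pH = 13.45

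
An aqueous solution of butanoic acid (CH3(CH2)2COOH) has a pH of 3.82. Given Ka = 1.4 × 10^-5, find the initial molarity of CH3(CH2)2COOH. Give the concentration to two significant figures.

C₀ = 1.8 × 10^-3 M

[H+] = 10^(-3.82) = 1.51 × 10^-4 M = x
Ka = x²/(C₀ − x) ⇒ C₀ = x + x²/Ka
C₀ = 1.51 × 10^-4 + (1.51 × 10^-4)²/(1.4 × 10^-5) = 1.78 × 10^-3 M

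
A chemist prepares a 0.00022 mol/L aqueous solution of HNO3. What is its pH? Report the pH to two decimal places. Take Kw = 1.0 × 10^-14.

HNO3 is a strong acid and dissociates completely, so [H+] = 0.00022 M.
pH = -log(0.00022) = 3.66

pH = 3.66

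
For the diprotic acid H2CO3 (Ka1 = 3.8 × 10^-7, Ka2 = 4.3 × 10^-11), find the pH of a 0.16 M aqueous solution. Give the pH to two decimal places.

Ka1 ≫ Ka2, so treat the first dissociation as the only significant source of H+.
Ka1 = x²/(0.16 − x) = 3.8 × 10^-7
x ≈ √(3.8 × 10^-7 × 0.16) = 2.47 × 10^-4 M
pH = −log(2.47 × 10^-4) = 3.61

pH = 3.61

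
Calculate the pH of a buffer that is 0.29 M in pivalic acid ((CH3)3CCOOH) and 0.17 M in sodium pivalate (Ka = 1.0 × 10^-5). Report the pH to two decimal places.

pKa = −log(1.0 × 10^-5) = 5.000
pH = pKa + log([A⁻]/[HA]) = 5.000 + log(0.17/0.29)
pH = 5.000 + (-0.232) = 4.77

pH = 4.77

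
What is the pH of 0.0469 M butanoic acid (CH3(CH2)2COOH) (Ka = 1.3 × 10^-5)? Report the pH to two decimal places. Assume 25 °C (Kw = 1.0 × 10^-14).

pH = 3.11

CH3(CH2)2COOH ⇌ CH3(CH2)2COO- + H+
Ka = [H+]²/(0.0469 − [H+]) = 1.3 × 10^-5
Neglecting [H+] in the denominator: [H+] = √(1.3 × 10^-5 × 0.0469) = 7.81 × 10^-4 M
pH = −log[H+] = −log(7.81 × 10^-4) = 3.11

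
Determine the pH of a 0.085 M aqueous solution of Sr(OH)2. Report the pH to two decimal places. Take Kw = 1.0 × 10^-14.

Sr(OH)2 is a strong base (each formula unit releases 2 OH-); [OH-] = 0.17 M.
pOH = -log(0.17) = 0.77
pH = 14.00 - 0.77 = 13.23

pH = 13.23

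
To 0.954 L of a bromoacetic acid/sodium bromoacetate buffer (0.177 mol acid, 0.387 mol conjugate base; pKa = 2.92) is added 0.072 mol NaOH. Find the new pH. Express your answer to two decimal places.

After neutralization: n(BrCH2COOH) = 0.105 mol, n(BrCH2COO-) = 0.459 mol.
pH = pKa + log(n_BrCH2COO-/n_BrCH2COOH) = 2.92 + log(0.459/0.105) = 2.92 + (+0.641)

pH = 3.56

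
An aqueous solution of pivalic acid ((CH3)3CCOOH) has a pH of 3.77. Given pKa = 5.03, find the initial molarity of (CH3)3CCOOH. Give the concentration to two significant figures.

C₀ = 3.3 × 10^-3 M

[H+] = 10^(-3.77) = 1.70 × 10^-4 M = x
Ka = 10^(−5.03) = 9.33 × 10^-6
Ka = x²/(C₀ − x) ⇒ C₀ = x + x²/Ka
C₀ = 1.70 × 10^-4 + (1.70 × 10^-4)²/(9.33 × 10^-6) = 3.27 × 10^-3 M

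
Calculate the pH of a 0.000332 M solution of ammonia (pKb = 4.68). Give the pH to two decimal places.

pH = 9.87

NH3 + H2O ⇌ NH4+ + OH-
Kb = 10^(−4.68) = 2.09 × 10^-5
From the ICE table, Kb = [OH-]²/(0.000332 − [OH-]) = 2.09 × 10^-5.
The 5% rule fails; solving [OH-]² + Kb·[OH-] − Kb·C₀ = 0 exactly:
[OH-] = [−2.09e-05 + √(2.09e-05² + 2.78e-08)]/2 = 7.35 × 10^-5 M
pOH = −log(7.35 × 10^-5) = 4.13; pH = 14.00 − 4.13 = 9.87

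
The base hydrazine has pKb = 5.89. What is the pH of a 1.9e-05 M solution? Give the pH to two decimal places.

pH = 8.64

N2H4 + H2O ⇌ N2H5+ + OH-
Kb = 10^(−5.89) = 1.29 × 10^-6
From the ICE table, Kb = [OH-]²/(1.9e-05 − [OH-]) = 1.29 × 10^-6.
Here C₀/Kb ≈ 14.7, so the small-[OH-] approximation fails. Use the quadratic:
[OH-] = (−Kb + √(Kb² + 4·Kb·C₀))/2 = 4.35 × 10^-6 M
pOH = −log(4.35 × 10^-6) = 5.36; pH = 14.00 − 5.36 = 8.64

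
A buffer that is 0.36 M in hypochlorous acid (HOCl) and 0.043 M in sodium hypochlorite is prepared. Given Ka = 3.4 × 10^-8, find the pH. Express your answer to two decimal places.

pH = 6.55

pKa = −log(3.4 × 10^-8) = 7.469
Using pH = pKa + log([base]/[acid]) with [base]/[acid] = 0.043/0.36:
pH = 7.469 + (-0.923) = 6.55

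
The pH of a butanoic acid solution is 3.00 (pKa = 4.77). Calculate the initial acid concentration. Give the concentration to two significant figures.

[H+] = 10^(-3.00) = 1.00 × 10^-3 M = x
Ka = 10^(−4.77) = 1.70 × 10^-5
Ka = x²/(C₀ − x) ⇒ C₀ = x + x²/Ka
C₀ = 1.00 × 10^-3 + (1.00 × 10^-3)²/(1.70 × 10^-5) = 5.98 × 10^-2 M

C₀ = 6.0 × 10^-2 M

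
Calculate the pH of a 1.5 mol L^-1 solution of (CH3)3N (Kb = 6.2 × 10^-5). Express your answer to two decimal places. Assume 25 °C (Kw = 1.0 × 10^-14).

pH = 11.98

(CH3)3N + H2O ⇌ (CH3)3NH+ + OH-
From the ICE table, Kb = x²/(1.5 − x) = 6.2 × 10^-5.
Assume x ≪ 1.5: x ≈ √(6.2 × 10^-5 × 1.5) = 9.64 × 10^-3 M
(x/C₀ = 0.64% < 5%, so the approximation holds.)
pOH = 2.02, so pH = 14.00 − pOH = 11.98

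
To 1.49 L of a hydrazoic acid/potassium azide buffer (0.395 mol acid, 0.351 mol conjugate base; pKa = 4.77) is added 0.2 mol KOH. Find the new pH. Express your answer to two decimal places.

After neutralization: n(HN3) = 0.195 mol, n(N3-) = 0.551 mol.
pH = pKa + log([A⁻]/[HA]) = 4.77 + log(0.551/0.195) = 4.77 +0.451

pH = 5.22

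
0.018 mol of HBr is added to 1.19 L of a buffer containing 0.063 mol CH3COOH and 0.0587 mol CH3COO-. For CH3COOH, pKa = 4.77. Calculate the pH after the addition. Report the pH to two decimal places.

pH = 4.47

Added H+ converts CH3COO- to CH3COOH: CH3COOH → 0.081 mol, CH3COO- → 0.0407 mol.
pH = pKa + log([A⁻]/[HA]) = 4.77 + log(0.0407/0.081) = 4.77 -0.299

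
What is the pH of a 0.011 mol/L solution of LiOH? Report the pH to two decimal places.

LiOH is a strong base; [OH-] = 0.011 M.
pOH = -log(0.011) = 1.96
pH = 14.00 - 1.96 = 12.04

pH = 12.04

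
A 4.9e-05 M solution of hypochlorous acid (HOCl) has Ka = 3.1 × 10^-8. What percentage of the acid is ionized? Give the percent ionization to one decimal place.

HOCl ⇌ OCl- + H+; let x = [H+] at equilibrium.
x ≈ √(Ka·C₀) = √(3.1 × 10^-8 × 4.9e-05) = 1.23 × 10^-6 M
Fraction ionized = 1.23 × 10^-6 / 4.9e-05 = 0.0251 → 2.5%

2.5%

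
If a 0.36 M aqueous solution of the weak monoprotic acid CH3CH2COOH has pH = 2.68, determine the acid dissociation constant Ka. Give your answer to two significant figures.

[H+] = 10^(-2.68) = 2.09 × 10^-3 M
At equilibrium [HA] = 0.36 − 2.09 × 10^-3 = 3.58 × 10^-1 M
Ka = [H+][A-]/[HA] = (2.09 × 10^-3)² / 3.58 × 10^-1 = 1.2 × 10^-5

Ka = 1.2 × 10^-5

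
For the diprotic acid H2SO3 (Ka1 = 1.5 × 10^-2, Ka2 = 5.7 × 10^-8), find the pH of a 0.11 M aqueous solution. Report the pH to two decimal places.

Since Ka1 ≫ Ka2, the first ionization dominates [H+].
Ka1 = x²/(0.11 − x) = 1.5 × 10^-2
Solving the quadratic: x = (−Ka1 + √(Ka1² + 4·Ka1·C₀))/2 = 3.38 × 10^-2 M
pH = −log(3.38 × 10^-2) = 1.47

pH = 1.47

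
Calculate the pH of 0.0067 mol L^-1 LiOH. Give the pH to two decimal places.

pH = 11.83

LiOH is a strong base; [OH-] = 0.0067 M.
pOH = -log(0.0067) = 2.17
pH = 14.00 - 2.17 = 11.83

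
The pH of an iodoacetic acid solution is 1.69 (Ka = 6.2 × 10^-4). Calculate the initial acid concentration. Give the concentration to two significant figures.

[H+] = 10^(-1.69) = 2.04 × 10^-2 M = x
Ka = x²/(C₀ − x) ⇒ C₀ = x + x²/Ka
C₀ = 2.04 × 10^-2 + (2.04 × 10^-2)²/(6.2 × 10^-4) = 6.92 × 10^-1 M

C₀ = 6.9 × 10^-1 M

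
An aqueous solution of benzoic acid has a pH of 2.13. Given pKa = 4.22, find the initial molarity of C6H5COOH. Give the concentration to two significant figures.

[H+] = 10^(-2.13) = 7.41 × 10^-3 M = x
Ka = 10^(−4.22) = 6.03 × 10^-5
Ka = x²/(C₀ − x) ⇒ C₀ = x + x²/Ka
C₀ = 7.41 × 10^-3 + (7.41 × 10^-3)²/(6.03 × 10^-5) = 9.18 × 10^-1 M

C₀ = 9.2 × 10^-1 M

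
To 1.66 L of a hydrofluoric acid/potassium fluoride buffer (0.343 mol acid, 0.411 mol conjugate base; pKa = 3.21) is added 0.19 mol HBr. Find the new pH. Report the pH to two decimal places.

pH = 2.83

Added H+ converts F- to HF: HF → 0.533 mol, F- → 0.221 mol.
Henderson–Hasselbalch with mole ratio 0.221/0.533: pH = 3.21 + (-0.382)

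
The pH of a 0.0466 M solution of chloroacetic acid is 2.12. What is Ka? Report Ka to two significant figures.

Ka = 1.5 × 10^-3

[H+] = 10^(-2.12) = 7.59 × 10^-3 M
At equilibrium [HA] = 0.0466 − 7.59 × 10^-3 = 3.90 × 10^-2 M
Ka = [H+][A-]/[HA] = (7.59 × 10^-3)² / 3.90 × 10^-2 = 1.5 × 10^-3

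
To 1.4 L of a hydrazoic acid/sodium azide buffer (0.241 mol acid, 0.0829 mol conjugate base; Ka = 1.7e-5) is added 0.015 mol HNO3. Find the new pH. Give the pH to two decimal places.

Added H+ converts N3- to HN3: HN3 → 0.256 mol, N3- → 0.0679 mol.
pKa = −log(1.7 × 10^-5) = 4.770
pH = pKa + log(n_N3-/n_HN3) = 4.770 + log(0.0679/0.256) = 4.770 + (-0.576)

pH = 4.19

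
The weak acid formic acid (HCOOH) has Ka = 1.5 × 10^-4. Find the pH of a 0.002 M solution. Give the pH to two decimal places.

pH = 3.32

HCOOH ⇌ HCOO- + H+
Ka = x²/(0.002 − x) = 1.5 × 10^-4
Here C₀/Ka ≈ 13.3, so the small-x approximation fails. Use the quadratic:
x = (−Ka + √(Ka² + 4·Ka·C₀))/2 = 4.78 × 10^-4 M
pH = −log[H+] = −log(4.78 × 10^-4) = 3.32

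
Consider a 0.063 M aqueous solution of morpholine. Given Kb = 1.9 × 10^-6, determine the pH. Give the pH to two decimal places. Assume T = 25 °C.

pH = 10.54

C4H8ONH + H2O ⇌ C4H8ONH2+ + OH-
Kb = [OH-]²/(0.063 − [OH-]) = 1.9 × 10^-6
Since Kb ≪ C₀, [OH-] ≈ √(Kb·C₀) = 3.46 × 10^-4 M.
Check: 0.55% ionized — well under 5%, approximation valid.
pOH = −log(3.46 × 10^-4) = 3.46; pH = 14.00 − 3.46 = 10.54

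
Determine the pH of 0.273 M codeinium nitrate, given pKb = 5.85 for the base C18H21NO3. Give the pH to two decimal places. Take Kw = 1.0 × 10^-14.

pH = 4.36

C18H22NO3+ is the conjugate acid of the weak base C18H21NO3.
Kb = 10^(−5.85) = 1.41 × 10^-6
Ka = Kw/Kb = 1.0×10^-14 / 1.41 × 10^-6 = 7.09 × 10^-9
From the ICE table, Ka = [H+]²/(0.273 − [H+]) = 7.09 × 10^-9.
Assume [H+] ≪ 0.273: [H+] ≈ √(7.09 × 10^-9 × 0.273) = 4.40 × 10^-5 M
([H+]/C₀ = 0.016% < 5%, so the approximation holds.)
pH = −log[H+] = −log(4.40 × 10^-5) = 4.36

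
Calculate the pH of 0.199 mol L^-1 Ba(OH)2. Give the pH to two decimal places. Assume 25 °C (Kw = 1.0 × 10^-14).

pH = 13.60

Ba(OH)2 is a strong base (each formula unit releases 2 OH-); [OH-] = 0.398 M.
pOH = -log(0.398) = 0.40
pH = 14.00 - 0.40 = 13.60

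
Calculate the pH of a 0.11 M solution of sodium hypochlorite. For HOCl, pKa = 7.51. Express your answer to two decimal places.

pH = 10.28

OCl- is the conjugate base of the weak acid HOCl.
Ka = 10^(−7.51) = 3.09 × 10^-8
Kb = Kw/Ka = 1.0×10^-14 / 3.09 × 10^-8 = 3.24 × 10^-7
Kb = x²/(0.11 − x) = 3.24 × 10^-7
Assume x ≪ 0.11: x ≈ √(3.24 × 10^-7 × 0.11) = 1.89 × 10^-4 M
Check: 0.17% ionized — well under 5%, approximation valid.
pOH = 3.72, so pH = 14.00 − pOH = 10.28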